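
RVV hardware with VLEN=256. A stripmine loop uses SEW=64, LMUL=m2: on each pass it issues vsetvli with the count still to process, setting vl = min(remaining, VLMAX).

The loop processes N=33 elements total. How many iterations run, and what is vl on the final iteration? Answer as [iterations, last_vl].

lanes per group: 256·2/64 = 8
33 elements at 8/iter → 5 passes, remainder 1 on the last

[iterations, last_vl] = [5, 1]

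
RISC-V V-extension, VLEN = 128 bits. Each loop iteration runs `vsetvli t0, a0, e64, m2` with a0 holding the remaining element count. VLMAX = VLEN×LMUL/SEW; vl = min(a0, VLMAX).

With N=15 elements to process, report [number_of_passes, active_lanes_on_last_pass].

[iterations, last_vl] = [4, 3]

lanes per group: 128·2/64 = 4
N=15: ⌈15/4⌉ = 4 iters; last vl = 15 − 3×4 = 3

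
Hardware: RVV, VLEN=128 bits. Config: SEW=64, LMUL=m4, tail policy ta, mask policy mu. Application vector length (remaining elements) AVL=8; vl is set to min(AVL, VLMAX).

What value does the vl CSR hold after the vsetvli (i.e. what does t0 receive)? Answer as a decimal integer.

lanes per group: 128·4/64 = 8
vl ← min(8, 8) = 8

vl = 8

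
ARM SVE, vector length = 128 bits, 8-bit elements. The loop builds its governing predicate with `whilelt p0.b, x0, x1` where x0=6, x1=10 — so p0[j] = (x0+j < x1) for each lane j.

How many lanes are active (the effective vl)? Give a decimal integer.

vl = 4

lane count: 128 div 8 = 16
active while 6+j < 10, i.e. j ∈ [0,4) capped at 16 ⇒ 4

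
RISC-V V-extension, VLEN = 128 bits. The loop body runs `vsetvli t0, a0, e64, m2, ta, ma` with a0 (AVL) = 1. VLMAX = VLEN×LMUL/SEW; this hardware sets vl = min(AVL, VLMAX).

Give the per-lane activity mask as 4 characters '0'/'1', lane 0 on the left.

predicate = 1000

VLMAX = VLEN×LMUL/SEW = 128×2/64 = 4
vl = min(AVL, VLMAX) = min(1, 4) = 1
bits (lane 0 leftmost): 1000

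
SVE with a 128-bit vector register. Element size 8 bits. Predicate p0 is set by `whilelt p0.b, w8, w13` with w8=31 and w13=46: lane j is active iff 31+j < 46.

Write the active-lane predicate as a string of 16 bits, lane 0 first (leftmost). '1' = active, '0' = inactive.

predicate = 1111111111111110

register lanes = 128/8 = 16
whilelt: lane j active iff 31+j < 46 → j < 15 → 15 active
bits (lane 0 leftmost): 1111111111111110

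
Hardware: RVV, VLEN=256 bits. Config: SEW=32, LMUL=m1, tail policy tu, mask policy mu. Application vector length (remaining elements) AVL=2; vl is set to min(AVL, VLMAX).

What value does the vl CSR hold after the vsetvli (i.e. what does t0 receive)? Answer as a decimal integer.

vl = 2

lanes per group: 256·1/32 = 8
vl = min(AVL, VLMAX) = min(2, 8) = 2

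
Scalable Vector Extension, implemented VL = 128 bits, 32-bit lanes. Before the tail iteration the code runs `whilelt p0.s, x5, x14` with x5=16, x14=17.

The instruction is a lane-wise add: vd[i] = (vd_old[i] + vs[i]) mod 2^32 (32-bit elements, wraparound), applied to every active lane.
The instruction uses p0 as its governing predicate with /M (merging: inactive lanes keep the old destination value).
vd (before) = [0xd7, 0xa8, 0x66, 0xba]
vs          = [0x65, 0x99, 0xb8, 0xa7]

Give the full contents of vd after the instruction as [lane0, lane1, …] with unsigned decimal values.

vd = [316, 168, 102, 186]

lane count: 128 div 32 = 4
active while 16+j < 17, i.e. j ∈ [0,1) capped at 4 ⇒ 1
lane  0: add(0xd7,0x65) ⇒ 0x13c
lane  1: tail/keep ⇒ 0xa8
lane  2: tail/keep ⇒ 0x66
lane  3: tail/keep ⇒ 0xba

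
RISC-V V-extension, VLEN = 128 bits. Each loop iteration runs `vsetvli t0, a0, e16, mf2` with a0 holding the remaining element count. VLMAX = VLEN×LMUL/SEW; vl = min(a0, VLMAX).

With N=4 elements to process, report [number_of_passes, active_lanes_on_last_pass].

VLMAX = (128 × 1/2) / 16 = 4 lanes
iterations = ceil(4/4) = 1; final-pass vl = 4

[iterations, last_vl] = [1, 4]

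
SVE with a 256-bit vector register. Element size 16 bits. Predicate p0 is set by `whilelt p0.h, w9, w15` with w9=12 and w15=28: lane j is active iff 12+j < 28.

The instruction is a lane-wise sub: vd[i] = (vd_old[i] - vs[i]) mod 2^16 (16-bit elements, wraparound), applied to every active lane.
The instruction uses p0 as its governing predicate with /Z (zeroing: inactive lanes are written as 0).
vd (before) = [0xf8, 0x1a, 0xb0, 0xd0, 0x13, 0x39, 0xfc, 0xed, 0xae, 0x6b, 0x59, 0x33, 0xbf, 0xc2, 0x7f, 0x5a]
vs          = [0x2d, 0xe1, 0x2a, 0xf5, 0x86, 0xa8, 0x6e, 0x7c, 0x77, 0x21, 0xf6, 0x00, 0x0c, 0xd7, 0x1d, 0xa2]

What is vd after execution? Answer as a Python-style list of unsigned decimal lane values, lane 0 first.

register lanes = 256/16 = 16
active while 12+j < 28, i.e. j ∈ [0,16) capped at 16 ⇒ 16
[0] sub(0xf8,0x2d) = 0xcb
[1] sub(0x1a,0xe1) = 0xff39
[2] sub(0xb0,0x2a) = 0x86
[3] sub(0xd0,0xf5) = 0xffdb
[4] sub(0x13,0x86) = 0xff8d
[5] sub(0x39,0xa8) = 0xff91
[6] sub(0xfc,0x6e) = 0x8e
[7] sub(0xed,0x7c) = 0x71
[8] sub(0xae,0x77) = 0x37
[9] sub(0x6b,0x21) = 0x4a
[10] sub(0x59,0xf6) = 0xff63
[11] sub(0x33,0x00) = 0x33
[12] sub(0xbf,0x0c) = 0xb3
[13] sub(0xc2,0xd7) = 0xffeb
[14] sub(0x7f,0x1d) = 0x62
[15] sub(0x5a,0xa2) = 0xffb8

vd = [203, 65337, 134, 65499, 65421, 65425, 142, 113, 55, 74, 65379, 51, 179, 65515, 98, 65464]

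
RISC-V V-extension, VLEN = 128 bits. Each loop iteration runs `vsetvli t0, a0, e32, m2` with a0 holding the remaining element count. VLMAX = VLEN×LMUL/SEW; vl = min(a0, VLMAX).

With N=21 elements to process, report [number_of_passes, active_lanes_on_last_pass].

lanes per group: 128·2/32 = 8
iterations = ceil(21/8) = 3; final-pass vl = 5

[iterations, last_vl] = [3, 5]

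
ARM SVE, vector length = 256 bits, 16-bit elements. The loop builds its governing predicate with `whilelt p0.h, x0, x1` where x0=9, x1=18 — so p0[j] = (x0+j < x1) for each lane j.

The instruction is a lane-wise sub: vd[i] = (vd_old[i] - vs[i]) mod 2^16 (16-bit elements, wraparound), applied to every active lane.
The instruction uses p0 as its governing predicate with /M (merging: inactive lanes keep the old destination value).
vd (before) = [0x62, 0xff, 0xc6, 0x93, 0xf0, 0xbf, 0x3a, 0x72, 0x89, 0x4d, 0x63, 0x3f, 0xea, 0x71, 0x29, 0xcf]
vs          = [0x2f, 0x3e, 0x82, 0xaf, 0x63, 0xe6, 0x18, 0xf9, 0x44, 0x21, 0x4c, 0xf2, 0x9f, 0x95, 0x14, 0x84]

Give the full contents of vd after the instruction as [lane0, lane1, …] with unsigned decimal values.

vd = [51, 193, 68, 65508, 141, 65497, 34, 65401, 69, 77, 99, 63, 234, 113, 41, 207]

256-bit reg / 16-bit elem → 16 lanes
active while 9+j < 18, i.e. j ∈ [0,9) capped at 16 ⇒ 9
  i=0: sub(0x62,0x2f) → 51
  i=1: sub(0xff,0x3e) → 193
  i=2: sub(0xc6,0x82) → 68
  i=3: sub(0x93,0xaf) → 65508
  i=4: sub(0xf0,0x63) → 141
  i=5: sub(0xbf,0xe6) → 65497
  i=6: sub(0x3a,0x18) → 34
  i=7: sub(0x72,0xf9) → 65401
  i=8: sub(0x89,0x44) → 69
  i=9: tail/keep → 77
  i=10: tail/keep → 99
  i=11: tail/keep → 63
  i=12: tail/keep → 234
  i=13: tail/keep → 113
  i=14: tail/keep → 41
  i=15: tail/keep → 207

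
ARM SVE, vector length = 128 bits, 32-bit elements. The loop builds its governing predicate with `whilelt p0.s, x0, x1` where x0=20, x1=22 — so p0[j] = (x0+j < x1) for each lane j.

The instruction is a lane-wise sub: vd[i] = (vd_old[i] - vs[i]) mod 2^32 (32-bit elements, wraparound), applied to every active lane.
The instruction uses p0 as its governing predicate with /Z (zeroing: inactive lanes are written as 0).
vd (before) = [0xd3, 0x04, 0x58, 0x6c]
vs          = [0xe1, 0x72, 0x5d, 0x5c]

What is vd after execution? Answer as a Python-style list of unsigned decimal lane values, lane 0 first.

vd = [4294967282, 4294967186, 0, 0]

lane count: 128 div 32 = 4
active while 20+j < 22, i.e. j ∈ [0,2) capped at 4 ⇒ 2
  i=0: sub(0xd3,0xe1) → 4294967282
  i=1: sub(0x04,0x72) → 4294967186
  i=2: tail/zero → 0
  i=3: tail/zero → 0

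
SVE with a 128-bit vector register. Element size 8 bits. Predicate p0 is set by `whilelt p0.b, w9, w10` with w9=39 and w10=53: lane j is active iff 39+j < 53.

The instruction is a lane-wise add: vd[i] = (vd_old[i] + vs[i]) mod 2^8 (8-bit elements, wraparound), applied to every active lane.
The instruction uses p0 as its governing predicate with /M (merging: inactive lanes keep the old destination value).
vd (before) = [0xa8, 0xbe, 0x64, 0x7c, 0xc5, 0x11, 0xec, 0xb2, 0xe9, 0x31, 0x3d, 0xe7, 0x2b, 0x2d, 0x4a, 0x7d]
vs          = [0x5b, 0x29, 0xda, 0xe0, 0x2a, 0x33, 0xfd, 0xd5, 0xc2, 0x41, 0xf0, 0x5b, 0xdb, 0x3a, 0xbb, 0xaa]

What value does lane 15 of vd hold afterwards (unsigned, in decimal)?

128-bit reg / 8-bit elem → 16 lanes
whilelt: lane j active iff 39+j < 53 → j < 14 → 14 active
lane  0: add(0xa8,0x5b) ⇒ 0x03
lane  1: add(0xbe,0x29) ⇒ 0xe7
lane  2: add(0x64,0xda) ⇒ 0x3e
lane  3: add(0x7c,0xe0) ⇒ 0x5c
lane  4: add(0xc5,0x2a) ⇒ 0xef
lane  5: add(0x11,0x33) ⇒ 0x44
lane  6: add(0xec,0xfd) ⇒ 0xe9
lane  7: add(0xb2,0xd5) ⇒ 0x87
lane  8: add(0xe9,0xc2) ⇒ 0xab
lane  9: add(0x31,0x41) ⇒ 0x72
lane 10: add(0x3d,0xf0) ⇒ 0x2d
lane 11: add(0xe7,0x5b) ⇒ 0x42
lane 12: add(0x2b,0xdb) ⇒ 0x06
lane 13: add(0x2d,0x3a) ⇒ 0x67
lane 14: tail/keep ⇒ 0x4a
lane 15: tail/keep ⇒ 0x7d

vd[15] = 125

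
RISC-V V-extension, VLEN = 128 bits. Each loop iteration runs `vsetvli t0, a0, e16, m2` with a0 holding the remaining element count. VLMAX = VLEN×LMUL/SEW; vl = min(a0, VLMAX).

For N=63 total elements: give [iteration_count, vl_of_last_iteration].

[iterations, last_vl] = [4, 15]

VLMAX = VLEN×LMUL/SEW = 128×2/16 = 16
63 elements at 16/iter → 4 passes, remainder 15 on the last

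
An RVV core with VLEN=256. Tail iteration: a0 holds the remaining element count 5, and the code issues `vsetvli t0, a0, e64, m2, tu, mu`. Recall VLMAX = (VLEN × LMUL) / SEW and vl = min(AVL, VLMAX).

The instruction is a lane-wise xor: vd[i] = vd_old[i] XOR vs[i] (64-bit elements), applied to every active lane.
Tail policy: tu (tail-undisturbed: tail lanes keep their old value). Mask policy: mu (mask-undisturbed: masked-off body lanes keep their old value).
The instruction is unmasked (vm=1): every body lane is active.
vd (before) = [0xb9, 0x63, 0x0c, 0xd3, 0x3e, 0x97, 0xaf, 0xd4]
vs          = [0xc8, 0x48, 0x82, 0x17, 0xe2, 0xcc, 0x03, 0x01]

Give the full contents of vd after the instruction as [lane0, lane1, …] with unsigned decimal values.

VLMAX = VLEN×LMUL/SEW = 256×2/64 = 8
vl ← min(5, 8) = 5
  i=0: xor(0xb9,0xc8) → 113
  i=1: xor(0x63,0x48) → 43
  i=2: xor(0x0c,0x82) → 142
  i=3: xor(0xd3,0x17) → 196
  i=4: xor(0x3e,0xe2) → 220
  i=5: tail/keep → 151
  i=6: tail/keep → 175
  i=7: tail/keep → 212

vd = [113, 43, 142, 196, 220, 151, 175, 212]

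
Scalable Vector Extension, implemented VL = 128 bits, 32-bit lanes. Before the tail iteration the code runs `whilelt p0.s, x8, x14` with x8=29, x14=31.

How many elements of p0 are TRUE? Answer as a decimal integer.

vl = 2

register lanes = 128/32 = 4
whilelt: lane j active iff 29+j < 31 → j < 2 → 2 active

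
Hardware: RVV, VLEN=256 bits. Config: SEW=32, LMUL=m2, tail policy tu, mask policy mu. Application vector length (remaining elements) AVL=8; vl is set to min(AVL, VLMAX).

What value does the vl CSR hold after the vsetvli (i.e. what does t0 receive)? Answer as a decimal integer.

vl = 8

VLMAX = VLEN×LMUL/SEW = 256×2/32 = 16
vl ← min(8, 16) = 8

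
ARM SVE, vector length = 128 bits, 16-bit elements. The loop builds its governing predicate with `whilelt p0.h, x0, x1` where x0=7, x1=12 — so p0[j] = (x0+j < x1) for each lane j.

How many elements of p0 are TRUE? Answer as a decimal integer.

vl = 5

register lanes = 128/16 = 8
whilelt: lane j active iff 7+j < 12 → j < 5 → 5 active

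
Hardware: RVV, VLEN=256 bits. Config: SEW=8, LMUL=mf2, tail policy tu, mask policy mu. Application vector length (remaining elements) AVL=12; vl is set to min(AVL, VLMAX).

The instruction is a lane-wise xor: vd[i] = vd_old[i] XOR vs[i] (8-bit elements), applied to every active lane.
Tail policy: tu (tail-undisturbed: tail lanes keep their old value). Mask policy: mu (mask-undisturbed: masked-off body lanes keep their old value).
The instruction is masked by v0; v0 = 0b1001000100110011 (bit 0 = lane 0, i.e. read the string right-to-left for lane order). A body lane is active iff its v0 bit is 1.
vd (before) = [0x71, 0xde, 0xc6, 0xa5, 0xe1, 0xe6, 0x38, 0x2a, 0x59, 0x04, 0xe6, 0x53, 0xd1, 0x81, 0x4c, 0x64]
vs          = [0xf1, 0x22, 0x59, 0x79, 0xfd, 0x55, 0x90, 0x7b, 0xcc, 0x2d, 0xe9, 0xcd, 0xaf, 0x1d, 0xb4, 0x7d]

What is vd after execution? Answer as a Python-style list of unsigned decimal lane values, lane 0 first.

lanes per group: 256·1/2/8 = 16
vl = min(AVL, VLMAX) = min(12, 16) = 12
  i=0: xor(0x71,0xf1) → 128
  i=1: xor(0xde,0x22) → 252
  i=2: mask-off/keep → 198
  i=3: mask-off/keep → 165
  i=4: xor(0xe1,0xfd) → 28
  i=5: xor(0xe6,0x55) → 179
  i=6: mask-off/keep → 56
  i=7: mask-off/keep → 42
  i=8: xor(0x59,0xcc) → 149
  i=9: mask-off/keep → 4
  i=10: mask-off/keep → 230
  i=11: mask-off/keep → 83
  i=12: tail/keep → 209
  i=13: tail/keep → 129
  i=14: tail/keep → 76
  i=15: tail/keep → 100

vd = [128, 252, 198, 165, 28, 179, 56, 42, 149, 4, 230, 83, 209, 129, 76, 100]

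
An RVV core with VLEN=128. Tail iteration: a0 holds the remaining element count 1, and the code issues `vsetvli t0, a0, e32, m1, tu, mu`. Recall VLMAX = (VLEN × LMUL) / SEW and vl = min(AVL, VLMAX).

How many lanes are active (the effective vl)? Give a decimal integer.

lanes per group: 128·1/32 = 4
vl = min(AVL, VLMAX) = min(1, 4) = 1

vl = 1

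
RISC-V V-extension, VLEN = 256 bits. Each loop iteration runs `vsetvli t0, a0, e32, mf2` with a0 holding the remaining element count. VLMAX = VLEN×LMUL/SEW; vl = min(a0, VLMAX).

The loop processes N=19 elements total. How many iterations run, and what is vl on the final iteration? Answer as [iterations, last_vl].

lanes per group: 256·1/2/32 = 4
19 elements at 4/iter → 5 passes, remainder 3 on the last

[iterations, last_vl] = [5, 3]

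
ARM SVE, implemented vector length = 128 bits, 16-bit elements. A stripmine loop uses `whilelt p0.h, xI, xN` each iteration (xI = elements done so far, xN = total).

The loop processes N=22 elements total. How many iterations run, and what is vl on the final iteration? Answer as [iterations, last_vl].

[iterations, last_vl] = [3, 6]

register lanes = 128/16 = 8
N=22: ⌈22/8⌉ = 3 iters; last vl = 22 − 2×8 = 6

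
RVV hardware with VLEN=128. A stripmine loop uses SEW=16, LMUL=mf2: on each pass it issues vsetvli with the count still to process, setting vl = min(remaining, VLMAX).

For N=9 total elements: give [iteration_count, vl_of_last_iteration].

VLMAX = (128 × 1/2) / 16 = 4 lanes
9 elements at 4/iter → 3 passes, remainder 1 on the last

[iterations, last_vl] = [3, 1]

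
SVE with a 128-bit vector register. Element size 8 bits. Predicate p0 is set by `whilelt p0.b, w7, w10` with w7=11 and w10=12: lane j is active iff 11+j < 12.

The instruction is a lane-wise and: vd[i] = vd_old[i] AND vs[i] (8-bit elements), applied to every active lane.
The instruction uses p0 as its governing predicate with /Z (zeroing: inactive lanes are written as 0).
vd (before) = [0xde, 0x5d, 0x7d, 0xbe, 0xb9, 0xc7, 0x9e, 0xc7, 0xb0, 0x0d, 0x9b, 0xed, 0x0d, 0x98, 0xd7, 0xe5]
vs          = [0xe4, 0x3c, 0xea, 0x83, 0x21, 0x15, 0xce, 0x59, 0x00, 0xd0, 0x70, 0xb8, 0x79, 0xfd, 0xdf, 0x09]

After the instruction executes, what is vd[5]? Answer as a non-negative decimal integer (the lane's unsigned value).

vd[5] = 0

lane count: 128 div 8 = 16
active while 11+j < 12, i.e. j ∈ [0,1) capped at 16 ⇒ 1
[0] and(0xde,0xe4) = 0xc4
[1] tail/zero = 0x00
[2] tail/zero = 0x00
[3] tail/zero = 0x00
[4] tail/zero = 0x00
[5] tail/zero = 0x00
[6] tail/zero = 0x00
[7] tail/zero = 0x00
[8] tail/zero = 0x00
[9] tail/zero = 0x00
[10] tail/zero = 0x00
[11] tail/zero = 0x00
[12] tail/zero = 0x00
[13] tail/zero = 0x00
[14] tail/zero = 0x00
[15] tail/zero = 0x00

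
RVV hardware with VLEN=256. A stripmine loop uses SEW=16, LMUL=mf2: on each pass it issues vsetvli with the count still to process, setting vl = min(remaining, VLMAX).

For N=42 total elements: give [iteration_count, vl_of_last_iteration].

lanes per group: 256·1/2/16 = 8
N=42: ⌈42/8⌉ = 6 iters; last vl = 42 − 5×8 = 2

[iterations, last_vl] = [6, 2]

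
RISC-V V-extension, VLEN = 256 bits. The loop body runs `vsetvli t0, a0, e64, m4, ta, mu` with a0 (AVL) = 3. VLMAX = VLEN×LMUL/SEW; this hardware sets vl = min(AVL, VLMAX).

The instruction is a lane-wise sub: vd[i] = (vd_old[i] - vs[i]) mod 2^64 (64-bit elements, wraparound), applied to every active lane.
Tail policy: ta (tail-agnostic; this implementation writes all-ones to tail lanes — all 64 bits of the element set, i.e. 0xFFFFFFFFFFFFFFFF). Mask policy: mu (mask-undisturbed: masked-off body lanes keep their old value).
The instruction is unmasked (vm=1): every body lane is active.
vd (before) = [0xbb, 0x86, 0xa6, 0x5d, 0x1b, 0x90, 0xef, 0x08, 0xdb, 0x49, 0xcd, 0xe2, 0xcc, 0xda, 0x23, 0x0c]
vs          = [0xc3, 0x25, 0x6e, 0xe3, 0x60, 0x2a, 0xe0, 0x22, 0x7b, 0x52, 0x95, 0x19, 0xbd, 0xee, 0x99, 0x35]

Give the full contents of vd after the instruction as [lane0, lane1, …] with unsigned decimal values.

vd = [18446744073709551608, 97, 56, 18446744073709551615, 18446744073709551615, 18446744073709551615, 18446744073709551615, 18446744073709551615, 18446744073709551615, 18446744073709551615, 18446744073709551615, 18446744073709551615, 18446744073709551615, 18446744073709551615, 18446744073709551615, 18446744073709551615]

VLMAX = VLEN×LMUL/SEW = 256×4/64 = 16
vl = min(AVL, VLMAX) = min(3, 16) = 3
vd[0] sub(0xbb,0xc3) -> 0xfffffffffffffff8
vd[1] sub(0x86,0x25) -> 0x61
vd[2] sub(0xa6,0x6e) -> 0x38
vd[3] tail/ones -> 0xffffffffffffffff
vd[4] tail/ones -> 0xffffffffffffffff
vd[5] tail/ones -> 0xffffffffffffffff
vd[6] tail/ones -> 0xffffffffffffffff
vd[7] tail/ones -> 0xffffffffffffffff
vd[8] tail/ones -> 0xffffffffffffffff
vd[9] tail/ones -> 0xffffffffffffffff
vd[10] tail/ones -> 0xffffffffffffffff
vd[11] tail/ones -> 0xffffffffffffffff
vd[12] tail/ones -> 0xffffffffffffffff
vd[13] tail/ones -> 0xffffffffffffffff
vd[14] tail/ones -> 0xffffffffffffffff
vd[15] tail/ones -> 0xffffffffffffffff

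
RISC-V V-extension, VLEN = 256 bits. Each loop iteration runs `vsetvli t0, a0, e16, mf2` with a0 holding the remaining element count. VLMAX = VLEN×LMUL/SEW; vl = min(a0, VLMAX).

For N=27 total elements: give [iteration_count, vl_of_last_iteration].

lanes per group: 256·1/2/16 = 8
27 elements at 8/iter → 4 passes, remainder 3 on the last

[iterations, last_vl] = [4, 3]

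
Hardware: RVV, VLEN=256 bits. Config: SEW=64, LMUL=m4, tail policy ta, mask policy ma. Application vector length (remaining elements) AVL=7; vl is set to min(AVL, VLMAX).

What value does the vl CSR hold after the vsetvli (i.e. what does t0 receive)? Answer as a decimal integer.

vl = 7

lanes per group: 256·4/64 = 16
vl = min(AVL, VLMAX) = min(7, 16) = 7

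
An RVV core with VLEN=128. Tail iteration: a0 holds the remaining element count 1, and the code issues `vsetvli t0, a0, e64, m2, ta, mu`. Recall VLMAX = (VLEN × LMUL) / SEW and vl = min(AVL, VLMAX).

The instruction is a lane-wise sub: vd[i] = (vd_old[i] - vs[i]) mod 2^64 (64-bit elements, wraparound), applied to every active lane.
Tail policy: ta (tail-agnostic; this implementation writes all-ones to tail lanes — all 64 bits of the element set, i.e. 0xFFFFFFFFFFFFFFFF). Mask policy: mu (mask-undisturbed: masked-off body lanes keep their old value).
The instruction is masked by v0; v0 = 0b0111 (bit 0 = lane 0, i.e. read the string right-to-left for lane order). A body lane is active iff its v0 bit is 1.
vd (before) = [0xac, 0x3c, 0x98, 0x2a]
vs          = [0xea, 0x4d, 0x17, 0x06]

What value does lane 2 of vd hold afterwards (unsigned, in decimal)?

VLMAX = (128 × 2) / 64 = 4 lanes
AVL=1 ≤ VLMAX=4, so vl = 1
  i=0: sub(0xac,0xea) → 18446744073709551554
  i=1: tail/ones → 18446744073709551615
  i=2: tail/ones → 18446744073709551615
  i=3: tail/ones → 18446744073709551615

vd[2] = 18446744073709551615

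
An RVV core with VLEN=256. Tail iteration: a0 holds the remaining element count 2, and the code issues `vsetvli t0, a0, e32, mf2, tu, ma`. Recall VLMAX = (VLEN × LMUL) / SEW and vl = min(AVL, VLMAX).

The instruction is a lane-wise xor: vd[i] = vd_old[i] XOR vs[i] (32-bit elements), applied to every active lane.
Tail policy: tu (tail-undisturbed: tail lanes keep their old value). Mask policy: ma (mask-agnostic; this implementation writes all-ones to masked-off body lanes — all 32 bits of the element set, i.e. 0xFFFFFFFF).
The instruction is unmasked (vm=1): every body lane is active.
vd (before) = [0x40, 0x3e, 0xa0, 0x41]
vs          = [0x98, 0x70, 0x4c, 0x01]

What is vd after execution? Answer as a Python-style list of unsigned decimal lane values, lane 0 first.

VLMAX = (256 × 1/2) / 32 = 4 lanes
AVL=2 ≤ VLMAX=4, so vl = 2
[0] xor(0x40,0x98) = 0xd8
[1] xor(0x3e,0x70) = 0x4e
[2] tail/keep = 0xa0
[3] tail/keep = 0x41

vd = [216, 78, 160, 65]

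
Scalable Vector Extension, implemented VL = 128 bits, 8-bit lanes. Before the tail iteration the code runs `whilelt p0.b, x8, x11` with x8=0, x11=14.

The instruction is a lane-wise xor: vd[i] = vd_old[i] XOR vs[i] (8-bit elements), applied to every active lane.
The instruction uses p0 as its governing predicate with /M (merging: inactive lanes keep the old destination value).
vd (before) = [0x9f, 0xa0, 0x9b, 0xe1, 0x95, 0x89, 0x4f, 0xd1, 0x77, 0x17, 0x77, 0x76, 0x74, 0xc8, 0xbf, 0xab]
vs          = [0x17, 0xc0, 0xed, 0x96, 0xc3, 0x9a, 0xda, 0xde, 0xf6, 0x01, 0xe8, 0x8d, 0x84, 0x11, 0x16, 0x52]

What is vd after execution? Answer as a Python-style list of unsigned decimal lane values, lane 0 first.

register lanes = 128/8 = 16
active while 0+j < 14, i.e. j ∈ [0,14) capped at 16 ⇒ 14
lane  0: xor(0x9f,0x17) ⇒ 0x88
lane  1: xor(0xa0,0xc0) ⇒ 0x60
lane  2: xor(0x9b,0xed) ⇒ 0x76
lane  3: xor(0xe1,0x96) ⇒ 0x77
lane  4: xor(0x95,0xc3) ⇒ 0x56
lane  5: xor(0x89,0x9a) ⇒ 0x13
lane  6: xor(0x4f,0xda) ⇒ 0x95
lane  7: xor(0xd1,0xde) ⇒ 0x0f
lane  8: xor(0x77,0xf6) ⇒ 0x81
lane  9: xor(0x17,0x01) ⇒ 0x16
lane 10: xor(0x77,0xe8) ⇒ 0x9f
lane 11: xor(0x76,0x8d) ⇒ 0xfb
lane 12: xor(0x74,0x84) ⇒ 0xf0
lane 13: xor(0xc8,0x11) ⇒ 0xd9
lane 14: tail/keep ⇒ 0xbf
lane 15: tail/keep ⇒ 0xab

vd = [136, 96, 118, 119, 86, 19, 149, 15, 129, 22, 159, 251, 240, 217, 191, 171]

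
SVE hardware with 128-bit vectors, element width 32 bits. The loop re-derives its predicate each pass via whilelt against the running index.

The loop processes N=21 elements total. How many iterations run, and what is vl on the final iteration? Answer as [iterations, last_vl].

register lanes = 128/32 = 4
iterations = ceil(21/4) = 6; final-pass vl = 1

[iterations, last_vl] = [6, 1]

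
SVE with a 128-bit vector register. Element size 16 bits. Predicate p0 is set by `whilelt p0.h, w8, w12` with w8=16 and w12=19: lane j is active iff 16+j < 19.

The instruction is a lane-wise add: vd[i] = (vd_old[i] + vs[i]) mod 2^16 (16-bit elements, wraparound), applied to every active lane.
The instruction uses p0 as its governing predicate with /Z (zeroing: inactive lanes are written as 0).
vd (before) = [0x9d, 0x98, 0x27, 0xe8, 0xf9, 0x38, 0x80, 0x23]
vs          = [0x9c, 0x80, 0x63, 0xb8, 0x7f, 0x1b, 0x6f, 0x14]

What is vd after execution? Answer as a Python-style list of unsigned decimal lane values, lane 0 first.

vd = [313, 280, 138, 0, 0, 0, 0, 0]

128-bit reg / 16-bit elem → 8 lanes
whilelt: lane j active iff 16+j < 19 → j < 3 → 3 active
vd[0] add(0x9d,0x9c) -> 0x139
vd[1] add(0x98,0x80) -> 0x118
vd[2] add(0x27,0x63) -> 0x8a
vd[3] tail/zero -> 0x00
vd[4] tail/zero -> 0x00
vd[5] tail/zero -> 0x00
vd[6] tail/zero -> 0x00
vd[7] tail/zero -> 0x00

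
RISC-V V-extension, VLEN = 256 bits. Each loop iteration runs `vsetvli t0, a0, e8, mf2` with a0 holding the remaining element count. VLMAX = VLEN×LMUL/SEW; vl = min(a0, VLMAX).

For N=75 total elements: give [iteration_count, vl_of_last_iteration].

[iterations, last_vl] = [5, 11]

lanes per group: 256·1/2/8 = 16
N=75: ⌈75/16⌉ = 5 iters; last vl = 75 − 4×16 = 11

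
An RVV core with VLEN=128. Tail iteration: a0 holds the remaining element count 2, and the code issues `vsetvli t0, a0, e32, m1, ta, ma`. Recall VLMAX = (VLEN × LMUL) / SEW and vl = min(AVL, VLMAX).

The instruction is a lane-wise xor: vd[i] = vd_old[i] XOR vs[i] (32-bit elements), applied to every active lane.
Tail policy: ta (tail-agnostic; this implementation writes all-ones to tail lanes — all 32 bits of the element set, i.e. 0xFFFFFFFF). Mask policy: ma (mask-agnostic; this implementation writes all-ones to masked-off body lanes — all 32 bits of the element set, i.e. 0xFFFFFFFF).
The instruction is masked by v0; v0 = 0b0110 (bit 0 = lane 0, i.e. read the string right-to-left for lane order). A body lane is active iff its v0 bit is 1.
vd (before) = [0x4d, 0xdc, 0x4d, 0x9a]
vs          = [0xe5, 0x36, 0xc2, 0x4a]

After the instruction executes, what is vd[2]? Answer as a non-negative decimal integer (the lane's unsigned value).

vd[2] = 4294967295

VLMAX = (128 × 1) / 32 = 4 lanes
vl ← min(2, 4) = 2
  i=0: mask-off/ones → 4294967295
  i=1: xor(0xdc,0x36) → 234
  i=2: tail/ones → 4294967295
  i=3: tail/ones → 4294967295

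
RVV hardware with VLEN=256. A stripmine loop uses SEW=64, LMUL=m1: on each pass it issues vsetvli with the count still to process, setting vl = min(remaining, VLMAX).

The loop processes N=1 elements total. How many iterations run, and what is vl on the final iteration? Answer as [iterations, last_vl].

VLMAX = VLEN×LMUL/SEW = 256×1/64 = 4
1 elements at 4/iter → 1 passes, remainder 1 on the last

[iterations, last_vl] = [1, 1]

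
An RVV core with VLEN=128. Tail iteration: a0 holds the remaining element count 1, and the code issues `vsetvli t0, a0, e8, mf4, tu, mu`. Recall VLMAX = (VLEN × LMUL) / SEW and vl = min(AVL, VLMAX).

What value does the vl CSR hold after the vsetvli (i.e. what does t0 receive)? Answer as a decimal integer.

VLMAX = (128 × 1/4) / 8 = 4 lanes
vl = min(AVL, VLMAX) = min(1, 4) = 1

vl = 1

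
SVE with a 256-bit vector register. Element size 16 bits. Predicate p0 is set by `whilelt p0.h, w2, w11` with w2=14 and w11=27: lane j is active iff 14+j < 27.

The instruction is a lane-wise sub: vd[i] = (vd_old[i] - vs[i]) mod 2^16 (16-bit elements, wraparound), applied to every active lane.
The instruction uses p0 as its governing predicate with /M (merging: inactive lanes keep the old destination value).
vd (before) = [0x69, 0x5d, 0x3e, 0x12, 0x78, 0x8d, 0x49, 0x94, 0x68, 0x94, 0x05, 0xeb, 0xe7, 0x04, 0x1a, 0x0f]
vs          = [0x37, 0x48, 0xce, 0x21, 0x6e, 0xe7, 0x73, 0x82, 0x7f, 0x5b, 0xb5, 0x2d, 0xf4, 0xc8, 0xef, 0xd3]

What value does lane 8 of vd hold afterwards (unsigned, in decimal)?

vd[8] = 65513

256-bit reg / 16-bit elem → 16 lanes
whilelt: lane j active iff 14+j < 27 → j < 13 → 13 active
vd[0] sub(0x69,0x37) -> 0x32
vd[1] sub(0x5d,0x48) -> 0x15
vd[2] sub(0x3e,0xce) -> 0xff70
vd[3] sub(0x12,0x21) -> 0xfff1
vd[4] sub(0x78,0x6e) -> 0x0a
vd[5] sub(0x8d,0xe7) -> 0xffa6
vd[6] sub(0x49,0x73) -> 0xffd6
vd[7] sub(0x94,0x82) -> 0x12
vd[8] sub(0x68,0x7f) -> 0xffe9
vd[9] sub(0x94,0x5b) -> 0x39
vd[10] sub(0x05,0xb5) -> 0xff50
vd[11] sub(0xeb,0x2d) -> 0xbe
vd[12] sub(0xe7,0xf4) -> 0xfff3
vd[13] tail/keep -> 0x04
vd[14] tail/keep -> 0x1a
vd[15] tail/keep -> 0x0f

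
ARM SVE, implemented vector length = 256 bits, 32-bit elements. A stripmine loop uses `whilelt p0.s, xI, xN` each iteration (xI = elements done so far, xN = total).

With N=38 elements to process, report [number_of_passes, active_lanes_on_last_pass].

register lanes = 256/32 = 8
38 elements at 8/iter → 5 passes, remainder 6 on the last

[iterations, last_vl] = [5, 6]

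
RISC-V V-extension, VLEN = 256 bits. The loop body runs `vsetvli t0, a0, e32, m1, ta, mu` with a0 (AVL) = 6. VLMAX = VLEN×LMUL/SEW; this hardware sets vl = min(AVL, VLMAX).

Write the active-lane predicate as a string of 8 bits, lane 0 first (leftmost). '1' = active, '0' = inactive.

VLMAX = VLEN×LMUL/SEW = 256×1/32 = 8
vl ← min(6, 8) = 6
bits (lane 0 leftmost): 11111100

predicate = 11111100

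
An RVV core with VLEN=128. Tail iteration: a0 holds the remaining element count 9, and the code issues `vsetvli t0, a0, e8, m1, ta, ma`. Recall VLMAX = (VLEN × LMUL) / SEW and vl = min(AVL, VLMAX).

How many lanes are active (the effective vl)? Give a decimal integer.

lanes per group: 128·1/8 = 16
vl ← min(9, 16) = 9

vl = 9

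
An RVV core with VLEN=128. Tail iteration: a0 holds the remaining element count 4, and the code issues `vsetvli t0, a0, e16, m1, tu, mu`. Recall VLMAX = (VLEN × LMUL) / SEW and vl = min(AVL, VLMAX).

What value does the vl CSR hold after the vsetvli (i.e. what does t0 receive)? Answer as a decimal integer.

vl = 4

VLMAX = (128 × 1) / 16 = 8 lanes
vl = min(AVL, VLMAX) = min(4, 8) = 4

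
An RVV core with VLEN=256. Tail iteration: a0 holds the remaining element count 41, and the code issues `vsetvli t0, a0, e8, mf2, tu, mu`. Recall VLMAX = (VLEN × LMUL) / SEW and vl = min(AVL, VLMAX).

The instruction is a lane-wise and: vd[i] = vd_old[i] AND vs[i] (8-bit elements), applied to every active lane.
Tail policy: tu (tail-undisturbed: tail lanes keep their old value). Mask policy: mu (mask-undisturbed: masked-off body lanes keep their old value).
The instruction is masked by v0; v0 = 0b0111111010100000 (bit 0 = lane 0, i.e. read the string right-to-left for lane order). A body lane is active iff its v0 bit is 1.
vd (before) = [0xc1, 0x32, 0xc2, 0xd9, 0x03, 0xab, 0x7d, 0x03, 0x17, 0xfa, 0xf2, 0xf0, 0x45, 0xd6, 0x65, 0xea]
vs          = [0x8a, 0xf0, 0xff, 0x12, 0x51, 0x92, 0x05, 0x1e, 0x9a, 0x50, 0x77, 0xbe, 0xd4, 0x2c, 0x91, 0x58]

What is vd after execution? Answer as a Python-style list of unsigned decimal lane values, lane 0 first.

vd = [193, 50, 194, 217, 3, 130, 125, 2, 23, 80, 114, 176, 68, 4, 1, 234]

VLMAX = VLEN×LMUL/SEW = 256×1/2/8 = 16
vl = min(AVL, VLMAX) = min(41, 16) = 16
lane  0: mask-off/keep ⇒ 0xc1
lane  1: mask-off/keep ⇒ 0x32
lane  2: mask-off/keep ⇒ 0xc2
lane  3: mask-off/keep ⇒ 0xd9
lane  4: mask-off/keep ⇒ 0x03
lane  5: and(0xab,0x92) ⇒ 0x82
lane  6: mask-off/keep ⇒ 0x7d
lane  7: and(0x03,0x1e) ⇒ 0x02
lane  8: mask-off/keep ⇒ 0x17
lane  9: and(0xfa,0x50) ⇒ 0x50
lane 10: and(0xf2,0x77) ⇒ 0x72
lane 11: and(0xf0,0xbe) ⇒ 0xb0
lane 12: and(0x45,0xd4) ⇒ 0x44
lane 13: and(0xd6,0x2c) ⇒ 0x04
lane 14: and(0x65,0x91) ⇒ 0x01
lane 15: mask-off/keep ⇒ 0xea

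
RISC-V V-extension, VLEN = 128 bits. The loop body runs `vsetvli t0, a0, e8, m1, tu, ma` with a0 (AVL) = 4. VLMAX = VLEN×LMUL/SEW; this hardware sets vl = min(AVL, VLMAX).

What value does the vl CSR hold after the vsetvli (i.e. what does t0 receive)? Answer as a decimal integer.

vl = 4

VLMAX = (128 × 1) / 8 = 16 lanes
vl ← min(4, 16) = 4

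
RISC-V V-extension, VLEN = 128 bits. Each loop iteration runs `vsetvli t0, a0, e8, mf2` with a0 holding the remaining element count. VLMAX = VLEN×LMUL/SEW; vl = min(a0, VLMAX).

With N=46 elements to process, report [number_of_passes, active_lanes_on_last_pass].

lanes per group: 128·1/2/8 = 8
46 elements at 8/iter → 6 passes, remainder 6 on the last

[iterations, last_vl] = [6, 6]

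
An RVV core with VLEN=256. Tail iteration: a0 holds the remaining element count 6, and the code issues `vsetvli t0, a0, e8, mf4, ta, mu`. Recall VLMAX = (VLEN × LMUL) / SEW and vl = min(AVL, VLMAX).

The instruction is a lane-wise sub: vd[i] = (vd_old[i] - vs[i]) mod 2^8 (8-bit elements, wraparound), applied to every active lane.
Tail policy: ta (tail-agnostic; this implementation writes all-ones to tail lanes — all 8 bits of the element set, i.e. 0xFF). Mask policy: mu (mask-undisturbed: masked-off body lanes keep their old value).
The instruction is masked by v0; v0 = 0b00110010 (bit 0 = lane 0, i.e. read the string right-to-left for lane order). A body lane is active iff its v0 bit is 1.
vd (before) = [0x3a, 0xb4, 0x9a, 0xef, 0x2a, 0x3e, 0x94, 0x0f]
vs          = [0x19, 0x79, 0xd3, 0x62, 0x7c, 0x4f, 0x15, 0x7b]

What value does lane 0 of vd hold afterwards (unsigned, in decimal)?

vd[0] = 58

VLMAX = (256 × 1/4) / 8 = 8 lanes
AVL=6 ≤ VLMAX=8, so vl = 6
lane  0: mask-off/keep ⇒ 0x3a
lane  1: sub(0xb4,0x79) ⇒ 0x3b
lane  2: mask-off/keep ⇒ 0x9a
lane  3: mask-off/keep ⇒ 0xef
lane  4: sub(0x2a,0x7c) ⇒ 0xae
lane  5: sub(0x3e,0x4f) ⇒ 0xef
lane  6: tail/ones ⇒ 0xff
lane  7: tail/ones ⇒ 0xff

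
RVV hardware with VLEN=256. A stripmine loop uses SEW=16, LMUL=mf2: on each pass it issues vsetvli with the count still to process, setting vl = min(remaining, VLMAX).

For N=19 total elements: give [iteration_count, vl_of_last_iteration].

[iterations, last_vl] = [3, 3]

VLMAX = VLEN×LMUL/SEW = 256×1/2/16 = 8
19 elements at 8/iter → 3 passes, remainder 3 on the last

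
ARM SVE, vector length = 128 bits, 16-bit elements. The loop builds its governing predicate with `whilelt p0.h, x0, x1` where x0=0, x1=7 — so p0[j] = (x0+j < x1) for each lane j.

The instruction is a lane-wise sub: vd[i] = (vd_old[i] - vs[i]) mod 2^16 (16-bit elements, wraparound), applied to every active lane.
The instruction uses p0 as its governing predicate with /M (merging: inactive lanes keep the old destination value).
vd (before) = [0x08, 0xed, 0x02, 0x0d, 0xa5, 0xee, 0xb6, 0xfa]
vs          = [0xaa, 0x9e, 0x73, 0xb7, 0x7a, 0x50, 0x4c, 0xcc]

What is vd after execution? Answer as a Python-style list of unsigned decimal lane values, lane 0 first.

register lanes = 128/16 = 8
p0[j] = (0+j < 7); true for j=0..6 → 7 lanes set
vd[0] sub(0x08,0xaa) -> 0xff5e
vd[1] sub(0xed,0x9e) -> 0x4f
vd[2] sub(0x02,0x73) -> 0xff8f
vd[3] sub(0x0d,0xb7) -> 0xff56
vd[4] sub(0xa5,0x7a) -> 0x2b
vd[5] sub(0xee,0x50) -> 0x9e
vd[6] sub(0xb6,0x4c) -> 0x6a
vd[7] tail/keep -> 0xfa

vd = [65374, 79, 65423, 65366, 43, 158, 106, 250]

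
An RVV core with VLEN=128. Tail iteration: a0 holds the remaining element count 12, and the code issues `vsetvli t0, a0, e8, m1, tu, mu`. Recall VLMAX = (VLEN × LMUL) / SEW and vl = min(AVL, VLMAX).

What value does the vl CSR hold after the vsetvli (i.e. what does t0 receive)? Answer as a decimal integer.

vl = 12

lanes per group: 128·1/8 = 16
vl = min(AVL, VLMAX) = min(12, 16) = 12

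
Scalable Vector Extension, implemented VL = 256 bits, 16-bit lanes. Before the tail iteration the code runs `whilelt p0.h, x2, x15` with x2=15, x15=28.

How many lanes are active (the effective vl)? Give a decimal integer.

256-bit reg / 16-bit elem → 16 lanes
p0[j] = (15+j < 28); true for j=0..12 → 13 lanes set

vl = 13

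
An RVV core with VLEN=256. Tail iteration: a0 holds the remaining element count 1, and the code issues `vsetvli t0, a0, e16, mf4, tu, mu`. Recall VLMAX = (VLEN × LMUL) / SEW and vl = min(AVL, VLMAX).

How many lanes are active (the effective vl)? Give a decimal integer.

vl = 1

VLMAX = (256 × 1/4) / 16 = 4 lanes
AVL=1 ≤ VLMAX=4, so vl = 1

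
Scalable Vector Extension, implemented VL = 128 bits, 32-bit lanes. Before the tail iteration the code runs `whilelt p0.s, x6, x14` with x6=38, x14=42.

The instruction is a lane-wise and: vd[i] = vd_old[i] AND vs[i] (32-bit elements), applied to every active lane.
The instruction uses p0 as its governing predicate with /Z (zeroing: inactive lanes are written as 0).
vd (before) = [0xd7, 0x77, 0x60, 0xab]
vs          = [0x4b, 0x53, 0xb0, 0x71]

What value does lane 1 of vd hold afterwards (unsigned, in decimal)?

lane count: 128 div 32 = 4
whilelt: lane j active iff 38+j < 42 → j < 4 → 4 active
  i=0: and(0xd7,0x4b) → 67
  i=1: and(0x77,0x53) → 83
  i=2: and(0x60,0xb0) → 32
  i=3: and(0xab,0x71) → 33

vd[1] = 83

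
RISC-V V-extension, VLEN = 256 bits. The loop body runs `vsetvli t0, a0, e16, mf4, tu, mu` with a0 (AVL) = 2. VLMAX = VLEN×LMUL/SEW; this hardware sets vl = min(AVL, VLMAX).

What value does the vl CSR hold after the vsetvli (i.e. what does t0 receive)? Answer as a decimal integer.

vl = 2

VLMAX = VLEN×LMUL/SEW = 256×1/4/16 = 4
AVL=2 ≤ VLMAX=4, so vl = 2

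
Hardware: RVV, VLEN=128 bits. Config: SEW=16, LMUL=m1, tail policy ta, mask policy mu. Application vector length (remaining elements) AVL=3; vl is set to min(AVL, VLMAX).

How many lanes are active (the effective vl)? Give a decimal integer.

vl = 3

lanes per group: 128·1/16 = 8
vl = min(AVL, VLMAX) = min(3, 8) = 3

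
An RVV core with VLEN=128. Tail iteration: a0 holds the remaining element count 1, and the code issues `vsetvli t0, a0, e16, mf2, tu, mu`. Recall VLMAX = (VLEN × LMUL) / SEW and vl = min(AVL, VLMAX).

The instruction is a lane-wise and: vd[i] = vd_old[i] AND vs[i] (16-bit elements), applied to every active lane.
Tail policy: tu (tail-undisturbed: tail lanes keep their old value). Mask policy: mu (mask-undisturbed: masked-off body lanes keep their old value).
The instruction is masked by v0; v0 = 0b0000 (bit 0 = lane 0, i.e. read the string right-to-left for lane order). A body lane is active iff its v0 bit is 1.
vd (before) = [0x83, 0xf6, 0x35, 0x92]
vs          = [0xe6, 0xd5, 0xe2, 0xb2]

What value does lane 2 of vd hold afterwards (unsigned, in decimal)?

lanes per group: 128·1/2/16 = 4
AVL=1 ≤ VLMAX=4, so vl = 1
vd[0] mask-off/keep -> 0x83
vd[1] tail/keep -> 0xf6
vd[2] tail/keep -> 0x35
vd[3] tail/keep -> 0x92

vd[2] = 53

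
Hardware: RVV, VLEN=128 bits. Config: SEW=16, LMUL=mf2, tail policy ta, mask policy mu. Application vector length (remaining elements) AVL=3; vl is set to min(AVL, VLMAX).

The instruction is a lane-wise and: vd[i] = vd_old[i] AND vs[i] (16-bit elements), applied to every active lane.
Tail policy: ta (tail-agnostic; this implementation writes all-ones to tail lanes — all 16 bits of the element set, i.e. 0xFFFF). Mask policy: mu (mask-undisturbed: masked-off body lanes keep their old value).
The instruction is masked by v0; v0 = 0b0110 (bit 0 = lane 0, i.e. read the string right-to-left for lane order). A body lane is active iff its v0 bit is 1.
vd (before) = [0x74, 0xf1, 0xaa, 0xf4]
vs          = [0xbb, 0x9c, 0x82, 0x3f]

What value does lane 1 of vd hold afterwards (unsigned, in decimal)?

vd[1] = 144

VLMAX = (128 × 1/2) / 16 = 4 lanes
vl ← min(3, 4) = 3
  i=0: mask-off/keep → 116
  i=1: and(0xf1,0x9c) → 144
  i=2: and(0xaa,0x82) → 130
  i=3: tail/ones → 65535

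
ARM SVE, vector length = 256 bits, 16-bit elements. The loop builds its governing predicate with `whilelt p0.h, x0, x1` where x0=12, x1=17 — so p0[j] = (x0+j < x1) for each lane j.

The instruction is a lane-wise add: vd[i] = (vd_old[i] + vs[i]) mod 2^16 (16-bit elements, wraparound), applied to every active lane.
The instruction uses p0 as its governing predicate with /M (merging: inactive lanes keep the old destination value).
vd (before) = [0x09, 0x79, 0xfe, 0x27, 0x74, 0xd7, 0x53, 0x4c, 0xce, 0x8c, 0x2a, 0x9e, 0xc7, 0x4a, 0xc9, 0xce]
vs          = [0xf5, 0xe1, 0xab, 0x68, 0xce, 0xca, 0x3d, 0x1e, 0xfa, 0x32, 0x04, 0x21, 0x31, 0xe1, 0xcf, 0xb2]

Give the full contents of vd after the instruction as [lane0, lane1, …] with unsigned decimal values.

vd = [254, 346, 425, 143, 322, 215, 83, 76, 206, 140, 42, 158, 199, 74, 201, 206]

register lanes = 256/16 = 16
active while 12+j < 17, i.e. j ∈ [0,5) capped at 16 ⇒ 5
vd[0] add(0x09,0xf5) -> 0xfe
vd[1] add(0x79,0xe1) -> 0x15a
vd[2] add(0xfe,0xab) -> 0x1a9
vd[3] add(0x27,0x68) -> 0x8f
vd[4] add(0x74,0xce) -> 0x142
vd[5] tail/keep -> 0xd7
vd[6] tail/keep -> 0x53
vd[7] tail/keep -> 0x4c
vd[8] tail/keep -> 0xce
vd[9] tail/keep -> 0x8c
vd[10] tail/keep -> 0x2a
vd[11] tail/keep -> 0x9e
vd[12] tail/keep -> 0xc7
vd[13] tail/keep -> 0x4a
vd[14] tail/keep -> 0xc9
vd[15] tail/keep -> 0xce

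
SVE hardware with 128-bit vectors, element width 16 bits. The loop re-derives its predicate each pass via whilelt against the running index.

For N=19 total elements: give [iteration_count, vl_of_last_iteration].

register lanes = 128/16 = 8
19 elements at 8/iter → 3 passes, remainder 3 on the last

[iterations, last_vl] = [3, 3]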